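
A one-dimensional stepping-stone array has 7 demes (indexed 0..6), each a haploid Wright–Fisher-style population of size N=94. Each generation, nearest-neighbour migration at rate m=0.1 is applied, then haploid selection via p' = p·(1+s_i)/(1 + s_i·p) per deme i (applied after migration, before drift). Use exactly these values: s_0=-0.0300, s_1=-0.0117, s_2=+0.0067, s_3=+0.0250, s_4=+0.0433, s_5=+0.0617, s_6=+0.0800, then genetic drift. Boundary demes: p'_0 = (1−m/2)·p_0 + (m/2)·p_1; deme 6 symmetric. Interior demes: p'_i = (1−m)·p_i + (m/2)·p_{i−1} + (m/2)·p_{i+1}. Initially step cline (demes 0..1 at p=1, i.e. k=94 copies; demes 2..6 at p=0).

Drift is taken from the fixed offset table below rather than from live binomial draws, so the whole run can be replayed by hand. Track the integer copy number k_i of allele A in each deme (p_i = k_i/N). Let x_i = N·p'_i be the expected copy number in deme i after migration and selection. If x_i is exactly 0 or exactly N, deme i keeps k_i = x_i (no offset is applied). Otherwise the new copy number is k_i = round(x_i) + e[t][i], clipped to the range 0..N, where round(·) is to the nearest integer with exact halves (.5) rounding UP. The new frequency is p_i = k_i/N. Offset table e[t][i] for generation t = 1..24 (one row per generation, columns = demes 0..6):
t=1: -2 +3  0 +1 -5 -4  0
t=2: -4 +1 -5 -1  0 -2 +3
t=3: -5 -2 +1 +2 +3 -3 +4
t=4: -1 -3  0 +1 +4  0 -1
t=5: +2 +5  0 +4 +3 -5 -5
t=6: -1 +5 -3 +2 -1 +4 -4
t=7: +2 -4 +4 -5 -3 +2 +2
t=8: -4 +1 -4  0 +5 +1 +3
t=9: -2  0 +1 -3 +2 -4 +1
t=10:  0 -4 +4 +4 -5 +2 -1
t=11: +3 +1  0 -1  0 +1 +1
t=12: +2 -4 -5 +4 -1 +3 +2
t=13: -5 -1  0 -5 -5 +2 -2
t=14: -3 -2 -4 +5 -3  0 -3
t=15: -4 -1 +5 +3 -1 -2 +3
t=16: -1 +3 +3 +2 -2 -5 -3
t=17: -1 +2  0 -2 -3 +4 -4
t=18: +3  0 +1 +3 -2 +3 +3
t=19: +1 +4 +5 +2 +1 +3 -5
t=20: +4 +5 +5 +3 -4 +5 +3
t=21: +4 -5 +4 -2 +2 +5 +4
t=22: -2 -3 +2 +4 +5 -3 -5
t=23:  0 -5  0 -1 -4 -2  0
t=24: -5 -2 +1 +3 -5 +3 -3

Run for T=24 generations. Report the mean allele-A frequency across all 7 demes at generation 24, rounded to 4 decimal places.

0.3389

t=0: k=[94 94 0 0 0 0 0]
t=1: x=[94.0000 89.2472 4.7299 0.0000 0.0000 0.0000 0.0000] k=[94 92 5 0 0 0 0]
t=2: x=[93.8969 87.6810 9.1550 0.2562 0.0000 0.0000 0.0000] k=[90 89 4 0 0 0 0]
t=3: x=[89.8303 84.7019 8.0993 0.2050 0.0000 0.0000 0.0000] k=[85 83 9 2 0 0 0]
t=4: x=[84.6466 79.2543 12.4218 2.3049 0.1043 0.0000 0.0000] k=[84 76 12 3 4 0 0]
t=5: x=[83.3149 73.0087 14.8332 3.5842 3.9056 0.2123 0.0000] k=[85 78 15 8 7 0 0]
t=6: x=[84.3904 75.0224 17.8966 8.4888 6.9686 0.3715 0.0000] k=[83 80 15 10 6 4 0]
t=7: x=[82.5472 76.7347 18.0974 10.2738 6.3463 4.1301 0.2160] k=[85 73 22 5 3 6 2]
t=8: x=[84.1343 70.8452 23.8186 5.8848 3.3857 5.9764 2.3716] k=[80 72 20 6 8 7 5]
t=9: x=[79.2246 69.5879 22.0124 6.9574 8.1604 7.3453 5.4842] k=[77 70 23 4 10 3 6]
t=10: x=[76.2149 67.7781 24.5208 5.3737 9.7130 3.7074 6.2867] k=[76 64 29 9 5 6 5]
t=11: x=[74.9414 62.6044 29.8860 10.0189 5.4641 6.2399 5.4307] k=[78 64 30 9 5 7 6]
t=12: x=[76.8776 62.7550 30.7881 10.0699 5.5160 7.2401 6.5005] k=[79 59 26 14 5 10 9]
t=13: x=[77.5915 58.0892 27.1788 14.4494 5.9312 10.2333 9.6993] k=[73 57 27 9 1 12 8]
t=14: x=[71.6858 56.0340 27.7304 9.7130 2.0326 11.8566 8.7946] k=[69 54 24 15 0 12 6]
t=15: x=[67.6766 52.9781 25.1729 15.0088 1.4076 11.6996 6.7677] k=[64 52 30 18 0 10 10]
t=16: x=[62.7681 51.2258 30.6377 18.0575 1.4597 10.0236 10.7089] k=[62 54 34 20 0 5 8]
t=17: x=[60.9503 53.1283 34.4456 20.0873 1.3034 5.1857 8.4217] k=[60 55 34 18 0 9 4]
t=18: x=[59.0842 53.9297 34.3955 18.2606 1.4076 8.7644 4.5735] k=[62 54 35 21 0 12 8]
t=19: x=[60.9503 53.1784 35.3972 21.0506 1.7201 11.8043 8.7946] k=[62 57 40 23 3 15 4]
t=20: x=[61.1017 56.1342 40.1535 23.2798 4.7890 14.5721 4.8950] k=[65 61 45 26 1 20 8]
t=21: x=[64.1834 60.1455 45.0066 26.1637 3.3336 19.3540 9.2205] k=[68 55 49 24 5 24 13]
t=22: x=[66.7646 55.0819 48.2068 24.7476 7.1760 23.5406 14.4672] k=[65 52 50 29 12 21 9]
t=23: x=[63.7283 52.2771 49.2066 29.6994 13.7914 20.9071 10.2840] k=[64 47 49 29 10 19 10]
t=24: x=[62.5155 47.6735 48.0569 29.5480 11.8315 18.9911 11.1865] k=[58 46 49 33 7 22 8]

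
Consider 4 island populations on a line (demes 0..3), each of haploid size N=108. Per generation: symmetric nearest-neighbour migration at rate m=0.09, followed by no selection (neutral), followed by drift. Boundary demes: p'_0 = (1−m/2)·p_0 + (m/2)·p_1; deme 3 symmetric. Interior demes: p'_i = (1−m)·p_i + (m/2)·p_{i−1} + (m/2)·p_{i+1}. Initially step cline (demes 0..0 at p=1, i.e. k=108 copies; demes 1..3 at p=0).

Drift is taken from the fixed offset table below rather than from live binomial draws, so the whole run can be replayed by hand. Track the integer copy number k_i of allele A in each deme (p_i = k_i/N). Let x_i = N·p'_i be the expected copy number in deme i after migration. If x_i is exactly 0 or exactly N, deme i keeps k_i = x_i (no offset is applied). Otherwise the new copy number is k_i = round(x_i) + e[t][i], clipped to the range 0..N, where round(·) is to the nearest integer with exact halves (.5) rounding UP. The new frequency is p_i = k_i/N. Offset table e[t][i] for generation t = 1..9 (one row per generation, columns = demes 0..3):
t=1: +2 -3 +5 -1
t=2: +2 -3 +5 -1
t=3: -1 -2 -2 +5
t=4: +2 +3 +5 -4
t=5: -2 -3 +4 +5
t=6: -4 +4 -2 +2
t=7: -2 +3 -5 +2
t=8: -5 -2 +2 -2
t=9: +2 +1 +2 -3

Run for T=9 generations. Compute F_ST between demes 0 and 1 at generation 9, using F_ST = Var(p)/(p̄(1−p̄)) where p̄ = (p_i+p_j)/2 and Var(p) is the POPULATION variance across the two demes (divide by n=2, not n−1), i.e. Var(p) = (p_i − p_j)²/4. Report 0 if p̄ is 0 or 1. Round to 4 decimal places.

t=0: k=[108 0 0 0]
t=1: x=[103.1400 4.8600 0.0000 0.0000] k=[105 2 0 0]
t=2: x=[100.3650 6.5450 0.0900 0.0000] k=[102 4 5 0]
t=3: x=[97.5900 8.4550 4.7300 0.2250] k=[97 6 3 5]
t=4: x=[92.9050 9.9600 3.2250 4.9100] k=[95 13 8 1]
t=5: x=[91.3100 16.4650 7.9100 1.3150] k=[89 13 12 6]
t=6: x=[85.5800 16.3750 11.7750 6.2700] k=[82 20 10 8]
t=7: x=[79.2100 22.3400 10.3600 8.0900] k=[77 25 5 10]
t=8: x=[74.6600 26.4400 6.1250 9.7750] k=[70 24 8 8]
t=9: x=[67.9300 25.3500 8.7200 8.0000] k=[70 26 11 5]

0.1681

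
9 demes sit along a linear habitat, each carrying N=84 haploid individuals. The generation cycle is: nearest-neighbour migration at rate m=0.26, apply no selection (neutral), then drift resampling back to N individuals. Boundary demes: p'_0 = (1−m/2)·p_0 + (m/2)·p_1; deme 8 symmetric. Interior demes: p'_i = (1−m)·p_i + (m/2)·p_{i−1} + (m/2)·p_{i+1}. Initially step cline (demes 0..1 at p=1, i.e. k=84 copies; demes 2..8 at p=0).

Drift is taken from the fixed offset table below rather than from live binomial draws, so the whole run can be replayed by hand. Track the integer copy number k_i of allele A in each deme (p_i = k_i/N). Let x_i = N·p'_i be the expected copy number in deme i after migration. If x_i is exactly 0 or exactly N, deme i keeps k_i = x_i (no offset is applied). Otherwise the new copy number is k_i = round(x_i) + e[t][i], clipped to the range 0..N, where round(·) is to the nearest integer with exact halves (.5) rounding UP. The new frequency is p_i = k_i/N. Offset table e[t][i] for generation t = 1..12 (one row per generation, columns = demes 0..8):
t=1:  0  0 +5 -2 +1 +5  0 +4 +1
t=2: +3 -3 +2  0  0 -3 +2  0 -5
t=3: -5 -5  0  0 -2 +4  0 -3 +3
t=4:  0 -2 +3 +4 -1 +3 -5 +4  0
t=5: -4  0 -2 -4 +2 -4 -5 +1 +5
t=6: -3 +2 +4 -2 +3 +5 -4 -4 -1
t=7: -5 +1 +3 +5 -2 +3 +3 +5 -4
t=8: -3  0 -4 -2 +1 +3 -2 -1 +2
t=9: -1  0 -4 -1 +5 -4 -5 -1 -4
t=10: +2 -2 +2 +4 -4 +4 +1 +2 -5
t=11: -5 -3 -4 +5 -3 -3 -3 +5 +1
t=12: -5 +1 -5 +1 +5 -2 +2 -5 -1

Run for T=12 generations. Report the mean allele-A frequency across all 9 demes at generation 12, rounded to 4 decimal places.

t=0: k=[84 84 0 0 0 0 0 0 0]
t=1: x=[84.0000 73.0800 10.9200 0.0000 0.0000 0.0000 0.0000 0.0000 0.0000] k=[84 73 16 0 0 0 0 0 0]
t=2: x=[82.5700 67.0200 21.3300 2.0800 0.0000 0.0000 0.0000 0.0000 0.0000] k=[84 64 23 2 0 0 0 0 0]
t=3: x=[81.4000 61.2700 25.6000 4.4700 0.2600 0.0000 0.0000 0.0000 0.0000] k=[76 56 26 4 0 0 0 0 0]
t=4: x=[73.4000 54.7000 27.0400 6.3400 0.5200 0.0000 0.0000 0.0000 0.0000] k=[73 53 30 10 0 0 0 0 0]
t=5: x=[70.4000 52.6100 30.3900 11.3000 1.3000 0.0000 0.0000 0.0000 0.0000] k=[66 53 28 7 3 0 0 0 0]
t=6: x=[64.3100 51.4400 28.5200 9.2100 3.1300 0.3900 0.0000 0.0000 0.0000] k=[61 53 33 7 6 5 0 0 0]
t=7: x=[59.9600 51.4400 32.2200 10.2500 6.0000 4.4800 0.6500 0.0000 0.0000] k=[55 52 35 15 4 7 4 0 0]
t=8: x=[54.6100 50.1800 34.6100 16.1700 5.8200 6.2200 3.8700 0.5200 0.0000] k=[52 50 31 14 7 9 2 0 0]
t=9: x=[51.7400 47.7900 31.2600 15.3000 8.1700 7.8300 2.6500 0.2600 0.0000] k=[51 48 27 14 13 4 0 0 0]
t=10: x=[50.6100 45.6600 28.0400 15.5600 11.9600 4.6500 0.5200 0.0000 0.0000] k=[53 44 30 20 8 9 2 0 0]
t=11: x=[51.8300 43.3500 30.5200 19.7400 9.6900 7.9600 2.6500 0.2600 0.0000] k=[47 40 27 25 7 5 0 5 0]
t=12: x=[46.0900 39.2200 28.4300 22.9200 9.0800 4.6100 1.3000 3.7000 0.6500] k=[41 40 23 24 14 3 3 0 0]

0.1958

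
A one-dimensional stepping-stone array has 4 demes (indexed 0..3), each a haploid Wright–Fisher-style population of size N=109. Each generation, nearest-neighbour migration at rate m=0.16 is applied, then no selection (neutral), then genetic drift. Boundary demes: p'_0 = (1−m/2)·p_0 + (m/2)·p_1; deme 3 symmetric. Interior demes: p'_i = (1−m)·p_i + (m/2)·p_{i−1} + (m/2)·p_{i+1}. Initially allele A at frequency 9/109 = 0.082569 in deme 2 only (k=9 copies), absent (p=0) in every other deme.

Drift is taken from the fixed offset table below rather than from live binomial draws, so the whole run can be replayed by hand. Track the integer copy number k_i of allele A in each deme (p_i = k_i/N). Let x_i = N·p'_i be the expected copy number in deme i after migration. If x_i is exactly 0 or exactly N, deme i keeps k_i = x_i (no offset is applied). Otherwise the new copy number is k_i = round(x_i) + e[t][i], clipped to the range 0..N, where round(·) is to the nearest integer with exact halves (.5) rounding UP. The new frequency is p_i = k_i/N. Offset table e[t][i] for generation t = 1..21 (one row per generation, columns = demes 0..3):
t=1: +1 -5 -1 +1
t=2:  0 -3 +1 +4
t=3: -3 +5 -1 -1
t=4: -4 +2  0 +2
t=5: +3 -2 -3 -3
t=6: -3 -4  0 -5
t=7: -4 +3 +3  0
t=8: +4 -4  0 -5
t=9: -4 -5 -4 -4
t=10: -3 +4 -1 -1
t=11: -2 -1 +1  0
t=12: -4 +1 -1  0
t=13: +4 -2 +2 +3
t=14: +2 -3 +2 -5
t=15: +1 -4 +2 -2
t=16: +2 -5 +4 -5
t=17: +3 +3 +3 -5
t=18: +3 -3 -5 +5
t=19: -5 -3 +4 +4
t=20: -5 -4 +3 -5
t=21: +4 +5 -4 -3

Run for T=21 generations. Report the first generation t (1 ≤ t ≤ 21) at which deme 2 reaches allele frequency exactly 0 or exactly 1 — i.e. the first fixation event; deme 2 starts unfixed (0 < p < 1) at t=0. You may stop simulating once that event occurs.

t=0: k=[0 0 9 0]
t=1: x=[0.0000 0.7200 7.5600 0.7200] k=[0 0 7 2]
t=2: x=[0.0000 0.5600 6.0400 2.4000] k=[0 0 7 6]
t=3: x=[0.0000 0.5600 6.3600 6.0800] k=[0 6 5 5]
t=4: x=[0.4800 5.4400 5.0800 5.0000] k=[0 7 5 7]
t=5: x=[0.5600 6.2800 5.3200 6.8400] k=[4 4 2 4]
t=6: x=[4.0000 3.8400 2.3200 3.8400] k=[1 0 2 0]
t=7: x=[0.9200 0.2400 1.6800 0.1600] k=[0 3 5 0]
t=8: x=[0.2400 2.9200 4.4400 0.4000] k=[4 0 4 0]
t=9: x=[3.6800 0.6400 3.3600 0.3200] k=[0 0 0 0]

9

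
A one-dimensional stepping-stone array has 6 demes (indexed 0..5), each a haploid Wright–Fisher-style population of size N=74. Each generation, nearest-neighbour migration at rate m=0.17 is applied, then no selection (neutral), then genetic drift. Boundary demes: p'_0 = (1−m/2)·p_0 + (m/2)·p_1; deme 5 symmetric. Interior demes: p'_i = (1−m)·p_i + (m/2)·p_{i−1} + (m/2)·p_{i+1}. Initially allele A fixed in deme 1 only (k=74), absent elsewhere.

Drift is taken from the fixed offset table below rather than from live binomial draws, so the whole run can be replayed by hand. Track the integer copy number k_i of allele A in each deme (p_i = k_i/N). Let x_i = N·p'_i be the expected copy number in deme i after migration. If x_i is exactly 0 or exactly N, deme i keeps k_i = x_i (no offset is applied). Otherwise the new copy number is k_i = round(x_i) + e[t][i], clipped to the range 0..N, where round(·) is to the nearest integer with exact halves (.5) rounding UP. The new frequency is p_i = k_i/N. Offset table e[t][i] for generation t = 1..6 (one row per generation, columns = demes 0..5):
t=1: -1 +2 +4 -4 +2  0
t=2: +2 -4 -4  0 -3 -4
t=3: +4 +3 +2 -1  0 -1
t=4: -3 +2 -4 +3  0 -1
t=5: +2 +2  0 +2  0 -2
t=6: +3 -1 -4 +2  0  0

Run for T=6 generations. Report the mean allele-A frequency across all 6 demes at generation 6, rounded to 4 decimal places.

t=0: k=[0 74 0 0 0 0]
t=1: x=[6.2900 61.4200 6.2900 0.0000 0.0000 0.0000] k=[5 63 10 0 0 0]
t=2: x=[9.9300 53.5650 13.6550 0.8500 0.0000 0.0000] k=[12 50 10 1 0 0]
t=3: x=[15.2300 43.3700 12.6350 1.6800 0.0850 0.0000] k=[19 46 15 1 0 0]
t=4: x=[21.2950 41.0700 16.4450 2.1050 0.0850 0.0000] k=[18 43 12 5 0 0]
t=5: x=[20.1250 38.2400 14.0400 5.1700 0.4250 0.0000] k=[22 40 14 7 0 0]
t=6: x=[23.5300 36.2600 15.6150 7.0000 0.5950 0.0000] k=[27 35 12 9 1 0]

0.1892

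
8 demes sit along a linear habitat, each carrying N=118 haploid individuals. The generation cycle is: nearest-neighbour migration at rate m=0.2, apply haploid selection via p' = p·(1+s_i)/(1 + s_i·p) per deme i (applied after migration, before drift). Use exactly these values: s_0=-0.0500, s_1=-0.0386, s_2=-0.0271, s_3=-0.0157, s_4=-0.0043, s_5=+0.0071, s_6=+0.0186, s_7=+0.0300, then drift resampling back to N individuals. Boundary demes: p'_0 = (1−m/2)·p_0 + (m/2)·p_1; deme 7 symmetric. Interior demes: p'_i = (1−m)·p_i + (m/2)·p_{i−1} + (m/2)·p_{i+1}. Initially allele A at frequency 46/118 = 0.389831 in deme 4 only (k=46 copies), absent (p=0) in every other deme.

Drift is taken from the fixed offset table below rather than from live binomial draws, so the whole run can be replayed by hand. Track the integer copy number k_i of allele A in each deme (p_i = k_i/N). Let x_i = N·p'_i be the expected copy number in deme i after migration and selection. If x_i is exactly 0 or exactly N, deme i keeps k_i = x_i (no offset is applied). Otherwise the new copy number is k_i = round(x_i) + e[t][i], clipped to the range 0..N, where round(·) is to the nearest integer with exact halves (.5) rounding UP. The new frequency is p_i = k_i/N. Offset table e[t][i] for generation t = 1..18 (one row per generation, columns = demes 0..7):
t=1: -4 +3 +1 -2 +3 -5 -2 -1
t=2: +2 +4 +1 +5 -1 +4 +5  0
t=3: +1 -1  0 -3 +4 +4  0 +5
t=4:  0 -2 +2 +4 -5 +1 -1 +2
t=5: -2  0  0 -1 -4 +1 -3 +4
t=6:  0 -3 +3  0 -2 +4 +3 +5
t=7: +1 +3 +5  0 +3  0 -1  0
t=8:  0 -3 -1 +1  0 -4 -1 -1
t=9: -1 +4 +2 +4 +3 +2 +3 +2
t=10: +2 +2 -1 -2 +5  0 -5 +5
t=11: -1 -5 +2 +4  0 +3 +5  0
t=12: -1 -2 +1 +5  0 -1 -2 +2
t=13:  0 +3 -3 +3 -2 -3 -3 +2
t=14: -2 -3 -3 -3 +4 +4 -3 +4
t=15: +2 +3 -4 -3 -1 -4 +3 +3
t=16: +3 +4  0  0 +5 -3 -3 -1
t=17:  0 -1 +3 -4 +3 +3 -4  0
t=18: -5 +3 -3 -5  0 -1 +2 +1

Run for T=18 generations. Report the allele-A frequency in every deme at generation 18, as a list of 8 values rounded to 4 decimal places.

[0.0000, 0.0763, 0.0424, 0.0424, 0.1780, 0.1102, 0.1017, 0.1864]

t=0: k=[0 0 0 0 46 0 0 0]
t=1: x=[0.0000 0.0000 0.0000 4.5306 36.6910 4.6314 0.0000 0.0000] k=[0 0 0 3 40 0 0 0]
t=2: x=[0.0000 0.0000 0.2919 6.3049 32.1990 4.0274 0.0000 0.0000] k=[0 0 1 11 31 8 0 0]
t=3: x=[0.0000 0.0961 1.8493 11.8305 26.6111 9.5620 0.8148 0.0000] k=[0 0 2 9 31 14 1 0]
t=4: x=[0.0000 0.1923 2.4336 10.3496 27.0101 14.4897 2.2401 0.1030] k=[0 0 4 14 22 15 1 2]
t=5: x=[0.0000 0.3846 4.4801 13.6083 20.4271 14.3891 2.5455 1.9561] k=[0 0 4 13 16 15 0 6]
t=6: x=[0.0000 0.3846 4.3826 12.2255 15.5418 13.6854 2.1384 5.5544] k=[0 0 7 12 14 18 5 11]
t=7: x=[0.0000 0.6731 6.6261 11.5343 14.1463 16.3996 7.0207 10.6838] k=[0 4 12 12 17 16 6 11]
t=8: x=[0.3801 4.2363 10.9246 12.3242 16.3392 15.1934 7.6305 10.7862] k=[0 1 10 13 16 11 7 10]
t=9: x=[0.0950 1.7315 9.1650 12.8181 15.1430 11.1713 7.8337 9.9664] k=[0 6 11 17 18 13 11 12]
t=10: x=[0.5701 5.6832 10.8268 16.2767 17.3362 13.3837 11.4897 12.2200] k=[3 8 10 14 22 13 6 17]
t=11: x=[3.3299 7.4215 9.9469 14.2011 20.2277 13.2832 7.9353 16.3111] k=[2 2 12 18 20 16 13 16]
t=12: x=[1.9016 2.8870 11.3158 17.3643 19.3302 16.1986 13.8233 16.1067] k=[1 1 12 22 19 15 12 18]
t=13: x=[0.9504 2.0203 11.6092 20.4313 18.8317 15.1934 13.1133 17.8431] k=[1 5 9 23 17 12 10 20]
t=14: x=[1.3308 4.8149 9.7514 20.7282 17.0371 12.3782 11.3882 19.4759] k=[0 2 7 18 21 16 8 23]
t=15: x=[0.1900 2.2129 7.4070 16.9688 20.1280 15.7965 10.4746 22.0246] k=[2 5 3 14 19 12 13 25]
t=16: x=[2.1871 4.3327 4.1876 13.2132 17.7350 12.8810 14.3304 24.3666] k=[5 8 4 13 23 10 11 23]
t=17: x=[5.0463 7.0350 5.1627 12.9168 20.6265 11.4731 12.3016 22.3302] k=[5 6 8 9 24 14 8 22]
t=18: x=[4.8555 5.8763 7.6999 10.2509 21.4243 14.4897 10.1700 21.1075] k=[0 9 5 5 21 13 12 22]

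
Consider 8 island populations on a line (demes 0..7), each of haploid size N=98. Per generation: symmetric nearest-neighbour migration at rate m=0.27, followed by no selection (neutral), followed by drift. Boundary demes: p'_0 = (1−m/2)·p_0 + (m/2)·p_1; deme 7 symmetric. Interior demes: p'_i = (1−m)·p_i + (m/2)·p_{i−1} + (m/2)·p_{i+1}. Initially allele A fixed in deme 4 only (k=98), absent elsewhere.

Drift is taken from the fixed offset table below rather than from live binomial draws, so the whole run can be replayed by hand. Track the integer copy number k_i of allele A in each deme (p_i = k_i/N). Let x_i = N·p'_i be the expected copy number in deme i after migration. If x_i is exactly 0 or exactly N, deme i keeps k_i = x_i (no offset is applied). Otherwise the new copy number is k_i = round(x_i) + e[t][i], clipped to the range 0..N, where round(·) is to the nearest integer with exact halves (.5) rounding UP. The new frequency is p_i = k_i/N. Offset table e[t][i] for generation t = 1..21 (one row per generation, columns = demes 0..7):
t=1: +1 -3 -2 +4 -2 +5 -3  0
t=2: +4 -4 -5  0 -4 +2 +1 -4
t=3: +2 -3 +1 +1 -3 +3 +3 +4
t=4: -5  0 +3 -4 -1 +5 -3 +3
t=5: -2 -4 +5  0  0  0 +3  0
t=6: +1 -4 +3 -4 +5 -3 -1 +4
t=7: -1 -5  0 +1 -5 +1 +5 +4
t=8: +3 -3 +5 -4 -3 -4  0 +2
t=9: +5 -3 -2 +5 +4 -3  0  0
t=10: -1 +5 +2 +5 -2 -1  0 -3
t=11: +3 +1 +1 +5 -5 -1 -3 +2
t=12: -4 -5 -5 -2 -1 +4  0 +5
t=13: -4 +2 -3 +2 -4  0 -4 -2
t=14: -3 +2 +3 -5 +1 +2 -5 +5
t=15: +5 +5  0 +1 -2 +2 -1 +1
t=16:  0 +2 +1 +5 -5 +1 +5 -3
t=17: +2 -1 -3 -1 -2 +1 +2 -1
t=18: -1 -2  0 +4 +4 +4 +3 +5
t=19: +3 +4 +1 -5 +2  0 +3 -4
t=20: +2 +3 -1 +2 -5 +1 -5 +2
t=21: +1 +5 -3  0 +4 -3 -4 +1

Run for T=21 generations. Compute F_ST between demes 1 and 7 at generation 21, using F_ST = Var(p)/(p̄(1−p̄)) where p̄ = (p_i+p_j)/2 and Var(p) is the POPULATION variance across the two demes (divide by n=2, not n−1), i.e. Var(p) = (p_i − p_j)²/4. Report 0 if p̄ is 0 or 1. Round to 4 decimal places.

t=0: k=[0 0 0 0 98 0 0 0]
t=1: x=[0.0000 0.0000 0.0000 13.2300 71.5400 13.2300 0.0000 0.0000] k=[0 0 0 17 70 18 0 0]
t=2: x=[0.0000 0.0000 2.2950 21.8600 55.8250 22.5900 2.4300 0.0000] k=[0 0 0 22 52 25 3 0]
t=3: x=[0.0000 0.0000 2.9700 23.0800 44.3050 25.6750 5.5650 0.4050] k=[0 0 4 24 41 29 9 4]
t=4: x=[0.0000 0.5400 6.1600 23.5950 37.0850 27.9200 11.0250 4.6750] k=[0 1 9 20 36 33 8 8]
t=5: x=[0.1350 1.9450 9.4050 20.6750 33.4350 30.0300 11.3750 8.0000] k=[0 0 14 21 33 30 14 8]
t=6: x=[0.0000 1.8900 13.0550 21.6750 30.9750 28.2450 15.3500 8.8100] k=[0 0 16 18 36 25 14 13]
t=7: x=[0.0000 2.1600 14.1100 20.1600 32.0850 25.0000 15.3500 13.1350] k=[0 0 14 21 27 26 20 17]
t=8: x=[0.0000 1.8900 13.0550 20.8650 26.0550 25.3250 20.4050 17.4050] k=[0 0 18 17 23 21 20 19]
t=9: x=[0.0000 2.4300 15.4350 17.9450 21.9200 21.1350 20.0000 19.1350] k=[0 0 13 23 26 18 20 19]
t=10: x=[0.0000 1.7550 12.5950 22.0550 24.5150 19.3500 19.5950 19.1350] k=[0 7 15 27 23 18 20 16]
t=11: x=[0.9450 7.1350 15.5400 24.8400 22.8650 18.9450 19.1900 16.5400] k=[4 8 17 30 18 18 16 19]
t=12: x=[4.5400 8.6750 17.5400 26.6250 19.6200 17.7300 16.6750 18.5950] k=[1 4 13 25 19 22 17 24]
t=13: x=[1.4050 4.8100 13.4050 22.5700 20.2150 20.9200 18.6200 23.0550] k=[0 7 10 25 16 21 15 21]
t=14: x=[0.9450 6.4600 11.6200 21.7600 17.8900 19.5150 16.6200 20.1900] k=[0 8 15 17 19 22 12 25]
t=15: x=[1.0800 7.8650 14.3250 17.0000 19.1350 20.2450 15.1050 23.2450] k=[6 13 14 18 17 22 14 24]
t=16: x=[6.9450 12.1900 14.4050 17.3250 17.8100 20.2450 16.4300 22.6500] k=[7 14 15 22 13 21 21 20]
t=17: x=[7.9450 13.1900 15.8100 19.8400 15.2950 19.9200 20.8650 20.1350] k=[10 12 13 19 13 21 23 19]
t=18: x=[10.2700 11.8650 13.6750 17.3800 14.8900 20.1900 22.1900 19.5400] k=[9 10 14 21 19 24 25 25]
t=19: x=[9.1350 10.4050 14.4050 19.7850 19.9450 23.4600 24.8650 25.0000] k=[12 14 15 15 22 23 28 21]
t=20: x=[12.2700 13.8650 14.8650 15.9450 21.1900 23.5400 26.3800 21.9450] k=[14 17 14 18 16 25 21 24]
t=21: x=[14.4050 16.1900 14.9450 17.1900 17.4850 23.2450 21.9450 23.5950] k=[15 21 12 17 21 20 18 25]

0.0023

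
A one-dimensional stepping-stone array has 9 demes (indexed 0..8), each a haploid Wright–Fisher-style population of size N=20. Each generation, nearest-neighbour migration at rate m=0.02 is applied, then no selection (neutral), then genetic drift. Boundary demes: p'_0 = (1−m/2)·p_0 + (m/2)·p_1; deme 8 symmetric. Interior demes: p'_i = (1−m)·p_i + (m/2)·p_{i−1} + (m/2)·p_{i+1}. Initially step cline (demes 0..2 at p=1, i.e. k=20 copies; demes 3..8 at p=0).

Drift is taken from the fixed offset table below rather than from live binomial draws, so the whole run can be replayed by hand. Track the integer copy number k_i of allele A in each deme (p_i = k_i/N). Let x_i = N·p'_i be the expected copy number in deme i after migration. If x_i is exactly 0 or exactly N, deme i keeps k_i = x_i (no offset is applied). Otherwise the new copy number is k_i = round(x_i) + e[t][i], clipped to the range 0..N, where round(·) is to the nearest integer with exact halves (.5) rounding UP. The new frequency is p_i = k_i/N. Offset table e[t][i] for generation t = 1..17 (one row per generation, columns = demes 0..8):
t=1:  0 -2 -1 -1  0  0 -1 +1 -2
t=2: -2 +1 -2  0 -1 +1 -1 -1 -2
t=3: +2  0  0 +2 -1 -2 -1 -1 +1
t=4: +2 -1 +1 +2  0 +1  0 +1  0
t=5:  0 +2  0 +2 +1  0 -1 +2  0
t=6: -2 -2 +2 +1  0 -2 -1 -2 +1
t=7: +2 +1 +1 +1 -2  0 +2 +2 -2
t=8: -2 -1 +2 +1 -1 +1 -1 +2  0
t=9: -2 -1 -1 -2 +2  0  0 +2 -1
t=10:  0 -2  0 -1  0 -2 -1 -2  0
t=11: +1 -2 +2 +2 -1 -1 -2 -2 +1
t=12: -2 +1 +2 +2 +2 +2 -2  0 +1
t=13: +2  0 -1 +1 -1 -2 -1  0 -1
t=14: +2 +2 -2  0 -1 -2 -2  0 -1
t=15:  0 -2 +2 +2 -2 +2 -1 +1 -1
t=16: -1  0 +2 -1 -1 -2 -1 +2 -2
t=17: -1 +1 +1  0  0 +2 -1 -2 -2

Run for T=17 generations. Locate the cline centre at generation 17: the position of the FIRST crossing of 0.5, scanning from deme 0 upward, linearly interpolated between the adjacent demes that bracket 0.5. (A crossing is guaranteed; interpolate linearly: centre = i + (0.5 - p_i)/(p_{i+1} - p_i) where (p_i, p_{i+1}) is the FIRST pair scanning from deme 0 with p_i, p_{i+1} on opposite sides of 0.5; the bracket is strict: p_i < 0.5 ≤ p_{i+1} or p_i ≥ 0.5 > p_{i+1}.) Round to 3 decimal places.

3.167

t=0: k=[20 20 20 0 0 0 0 0 0]
t=1: x=[20.0000 20.0000 19.8000 0.2000 0.0000 0.0000 0.0000 0.0000 0.0000] k=[20 20 19 0 0 0 0 0 0]
t=2: x=[20.0000 19.9900 18.8200 0.1900 0.0000 0.0000 0.0000 0.0000 0.0000] k=[20 20 17 0 0 0 0 0 0]
t=3: x=[20.0000 19.9700 16.8600 0.1700 0.0000 0.0000 0.0000 0.0000 0.0000] k=[20 20 17 2 0 0 0 0 0]
t=4: x=[20.0000 19.9700 16.8800 2.1300 0.0200 0.0000 0.0000 0.0000 0.0000] k=[20 19 18 4 0 0 0 0 0]
t=5: x=[19.9900 19.0000 17.8700 4.1000 0.0400 0.0000 0.0000 0.0000 0.0000] k=[20 20 18 6 1 0 0 0 0]
t=6: x=[20.0000 19.9800 17.9000 6.0700 1.0400 0.0100 0.0000 0.0000 0.0000] k=[20 18 20 7 1 0 0 0 0]
t=7: x=[19.9800 18.0400 19.8500 7.0700 1.0500 0.0100 0.0000 0.0000 0.0000] k=[20 19 20 8 0 0 0 0 0]
t=8: x=[19.9900 19.0200 19.8700 8.0400 0.0800 0.0000 0.0000 0.0000 0.0000] k=[18 18 20 9 0 0 0 0 0]
t=9: x=[18.0000 18.0200 19.8700 9.0200 0.0900 0.0000 0.0000 0.0000 0.0000] k=[16 17 19 7 2 0 0 0 0]
t=10: x=[16.0100 17.0100 18.8600 7.0700 2.0300 0.0200 0.0000 0.0000 0.0000] k=[16 15 19 6 2 0 0 0 0]
t=11: x=[15.9900 15.0500 18.8300 6.0900 2.0200 0.0200 0.0000 0.0000 0.0000] k=[17 13 20 8 1 0 0 0 0]
t=12: x=[16.9600 13.1100 19.8100 8.0500 1.0600 0.0100 0.0000 0.0000 0.0000] k=[15 14 20 10 3 2 0 0 0]
t=13: x=[14.9900 14.0700 19.8400 10.0300 3.0600 1.9900 0.0200 0.0000 0.0000] k=[17 14 19 11 2 0 0 0 0]
t=14: x=[16.9700 14.0800 18.8700 10.9900 2.0700 0.0200 0.0000 0.0000 0.0000] k=[19 16 17 11 1 0 0 0 0]
t=15: x=[18.9700 16.0400 16.9300 10.9600 1.0900 0.0100 0.0000 0.0000 0.0000] k=[19 14 19 13 0 2 0 0 0]
t=16: x=[18.9500 14.1000 18.8900 12.9300 0.1500 1.9600 0.0200 0.0000 0.0000] k=[18 14 20 12 0 0 0 0 0]
t=17: x=[17.9600 14.1000 19.8600 11.9600 0.1200 0.0000 0.0000 0.0000 0.0000] k=[17 15 20 12 0 0 0 0 0]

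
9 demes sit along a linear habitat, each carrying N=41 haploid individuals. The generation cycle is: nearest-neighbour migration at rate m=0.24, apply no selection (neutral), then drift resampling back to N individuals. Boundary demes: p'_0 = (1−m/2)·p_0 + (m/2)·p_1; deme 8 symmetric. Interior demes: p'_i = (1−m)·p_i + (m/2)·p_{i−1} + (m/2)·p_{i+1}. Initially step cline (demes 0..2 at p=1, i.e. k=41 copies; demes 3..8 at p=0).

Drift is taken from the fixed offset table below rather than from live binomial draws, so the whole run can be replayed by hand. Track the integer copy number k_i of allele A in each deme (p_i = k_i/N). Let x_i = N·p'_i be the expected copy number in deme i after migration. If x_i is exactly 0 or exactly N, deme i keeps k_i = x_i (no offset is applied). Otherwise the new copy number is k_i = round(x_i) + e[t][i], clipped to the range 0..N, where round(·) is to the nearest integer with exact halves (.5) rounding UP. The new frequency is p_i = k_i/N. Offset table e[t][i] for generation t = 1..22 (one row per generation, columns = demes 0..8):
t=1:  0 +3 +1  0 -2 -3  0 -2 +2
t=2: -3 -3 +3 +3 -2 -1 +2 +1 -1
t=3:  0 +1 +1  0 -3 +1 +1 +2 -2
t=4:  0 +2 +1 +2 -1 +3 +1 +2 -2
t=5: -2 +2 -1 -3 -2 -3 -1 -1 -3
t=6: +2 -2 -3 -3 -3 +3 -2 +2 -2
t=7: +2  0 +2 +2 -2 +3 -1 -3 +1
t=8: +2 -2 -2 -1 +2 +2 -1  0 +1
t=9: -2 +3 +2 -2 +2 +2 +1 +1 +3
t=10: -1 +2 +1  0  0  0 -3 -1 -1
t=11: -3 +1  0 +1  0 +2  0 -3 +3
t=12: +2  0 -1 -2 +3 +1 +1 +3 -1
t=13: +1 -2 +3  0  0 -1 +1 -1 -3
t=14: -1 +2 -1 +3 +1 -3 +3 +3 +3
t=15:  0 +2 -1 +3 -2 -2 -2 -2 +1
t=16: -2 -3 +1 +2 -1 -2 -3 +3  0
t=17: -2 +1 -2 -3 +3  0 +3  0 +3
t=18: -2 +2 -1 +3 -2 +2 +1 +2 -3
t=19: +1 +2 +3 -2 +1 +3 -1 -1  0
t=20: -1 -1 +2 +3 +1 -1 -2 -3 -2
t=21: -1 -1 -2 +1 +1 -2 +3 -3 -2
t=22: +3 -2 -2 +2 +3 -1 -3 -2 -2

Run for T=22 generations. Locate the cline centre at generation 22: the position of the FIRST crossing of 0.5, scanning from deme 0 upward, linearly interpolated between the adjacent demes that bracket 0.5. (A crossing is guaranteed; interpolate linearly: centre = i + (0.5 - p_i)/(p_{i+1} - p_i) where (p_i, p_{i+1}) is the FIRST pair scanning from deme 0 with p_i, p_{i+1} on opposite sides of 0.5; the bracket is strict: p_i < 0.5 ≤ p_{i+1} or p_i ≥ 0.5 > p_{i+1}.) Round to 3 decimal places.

3.643

t=0: k=[41 41 41 0 0 0 0 0 0]
t=1: x=[41.0000 41.0000 36.0800 4.9200 0.0000 0.0000 0.0000 0.0000 0.0000] k=[41 41 37 5 0 0 0 0 0]
t=2: x=[41.0000 40.5200 33.6400 8.2400 0.6000 0.0000 0.0000 0.0000 0.0000] k=[41 38 37 11 0 0 0 0 0]
t=3: x=[40.6400 38.2400 34.0000 12.8000 1.3200 0.0000 0.0000 0.0000 0.0000] k=[41 39 35 13 0 0 0 0 0]
t=4: x=[40.7600 38.7600 32.8400 14.0800 1.5600 0.0000 0.0000 0.0000 0.0000] k=[41 41 34 16 1 0 0 0 0]
t=5: x=[41.0000 40.1600 32.6800 16.3600 2.6800 0.1200 0.0000 0.0000 0.0000] k=[41 41 32 13 1 0 0 0 0]
t=6: x=[41.0000 39.9200 30.8000 13.8400 2.3200 0.1200 0.0000 0.0000 0.0000] k=[41 38 28 11 0 3 0 0 0]
t=7: x=[40.6400 37.1600 27.1600 11.7200 1.6800 2.2800 0.3600 0.0000 0.0000] k=[41 37 29 14 0 5 0 0 0]
t=8: x=[40.5200 36.5200 28.1600 14.1200 2.2800 3.8000 0.6000 0.0000 0.0000] k=[41 35 26 13 4 6 0 0 0]
t=9: x=[40.2800 34.6400 25.5200 13.4800 5.3200 5.0400 0.7200 0.0000 0.0000] k=[38 38 28 11 7 7 2 0 0]
t=10: x=[38.0000 36.8000 27.1600 12.5600 7.4800 6.4000 2.3600 0.2400 0.0000] k=[37 39 28 13 7 6 0 0 0]
t=11: x=[37.2400 37.4400 27.5200 14.0800 7.6000 5.4000 0.7200 0.0000 0.0000] k=[34 38 28 15 8 7 1 0 0]
t=12: x=[34.4800 36.3200 27.6400 15.7200 8.7200 6.4000 1.6000 0.1200 0.0000] k=[36 36 27 14 12 7 3 3 0]
t=13: x=[36.0000 34.9200 26.5200 15.3200 11.6400 7.1200 3.4800 2.6400 0.3600] k=[37 33 30 15 12 6 4 2 0]
t=14: x=[36.5200 33.1200 28.5600 16.4400 11.6400 6.4800 4.0000 2.0000 0.2400] k=[36 35 28 19 13 3 7 5 3]
t=15: x=[35.8800 34.2800 27.7600 19.3600 12.5200 4.6800 6.2800 5.0000 3.2400] k=[36 36 27 22 11 3 4 3 4]
t=16: x=[36.0000 34.9200 27.4800 21.2800 11.3600 4.0800 3.7600 3.2400 3.8800] k=[34 32 28 23 10 2 1 6 4]
t=17: x=[33.7600 31.7600 27.8800 22.0400 10.6000 2.8400 1.7200 5.1600 4.2400] k=[32 33 26 19 14 3 5 5 7]
t=18: x=[32.1200 32.0400 26.0000 19.2400 13.2800 4.5600 4.7600 5.2400 6.7600] k=[30 34 25 22 11 7 6 7 4]
t=19: x=[30.4800 32.4400 25.7200 21.0400 11.8400 7.3600 6.2400 6.5200 4.3600] k=[31 34 29 19 13 10 5 6 4]
t=20: x=[31.3600 33.0400 28.4000 19.4800 13.3600 9.7600 5.7200 5.6400 4.2400] k=[30 32 30 22 14 9 4 3 2]
t=21: x=[30.2400 31.5200 29.2800 22.0000 14.3600 9.0000 4.4800 3.0000 2.1200] k=[29 31 27 23 15 7 7 0 0]
t=22: x=[29.2400 30.2800 27.0000 22.5200 15.0000 7.9600 6.1600 0.8400 0.0000] k=[32 28 25 25 18 7 3 0 0]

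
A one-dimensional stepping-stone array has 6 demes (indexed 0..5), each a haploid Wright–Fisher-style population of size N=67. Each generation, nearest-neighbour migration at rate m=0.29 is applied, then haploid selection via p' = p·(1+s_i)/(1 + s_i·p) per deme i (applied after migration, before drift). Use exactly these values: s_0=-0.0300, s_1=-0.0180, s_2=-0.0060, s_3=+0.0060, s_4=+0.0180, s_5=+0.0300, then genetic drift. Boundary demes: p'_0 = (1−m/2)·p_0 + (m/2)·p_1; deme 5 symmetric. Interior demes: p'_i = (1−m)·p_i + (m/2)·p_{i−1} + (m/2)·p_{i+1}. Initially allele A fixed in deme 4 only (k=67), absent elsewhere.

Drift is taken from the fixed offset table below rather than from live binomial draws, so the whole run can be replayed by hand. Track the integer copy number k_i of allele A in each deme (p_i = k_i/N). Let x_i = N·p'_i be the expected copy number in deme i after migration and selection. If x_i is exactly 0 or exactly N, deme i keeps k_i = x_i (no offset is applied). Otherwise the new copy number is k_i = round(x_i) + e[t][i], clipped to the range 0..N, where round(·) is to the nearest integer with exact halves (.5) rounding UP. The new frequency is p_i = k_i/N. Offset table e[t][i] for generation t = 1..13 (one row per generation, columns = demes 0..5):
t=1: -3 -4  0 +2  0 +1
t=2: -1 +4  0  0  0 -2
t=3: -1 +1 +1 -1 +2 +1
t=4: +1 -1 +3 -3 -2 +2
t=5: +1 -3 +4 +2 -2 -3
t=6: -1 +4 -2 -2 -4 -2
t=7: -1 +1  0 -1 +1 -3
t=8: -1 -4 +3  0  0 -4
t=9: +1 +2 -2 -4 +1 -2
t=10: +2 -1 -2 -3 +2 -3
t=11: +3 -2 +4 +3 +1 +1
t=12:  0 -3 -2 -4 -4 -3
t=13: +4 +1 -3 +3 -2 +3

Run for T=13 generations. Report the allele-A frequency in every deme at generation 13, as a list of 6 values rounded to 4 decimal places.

[0.1343, 0.0597, 0.0597, 0.1791, 0.1493, 0.2239]

t=0: k=[0 0 0 0 67 0]
t=1: x=[0.0000 0.0000 0.0000 9.7648 47.8152 9.9631] k=[0 0 0 12 48 11]
t=2: x=[0.0000 0.0000 1.7298 15.5513 37.7094 16.7333] k=[0 0 2 16 38 15]
t=3: x=[0.0000 0.2848 3.7188 17.2365 31.7729 18.7313] k=[0 1 5 16 34 20]
t=4: x=[0.1407 1.4097 5.9821 17.0910 29.6546 22.4693] k=[1 0 9 14 28 24]
t=5: x=[0.8297 1.4245 8.3758 15.3758 25.6719 25.0418] k=[2 0 12 17 24 22]
t=6: x=[1.6600 1.9945 10.9298 17.3668 22.9635 22.7318] k=[1 6 9 15 19 21]
t=7: x=[1.6745 5.6158 9.3863 14.7788 18.9515 21.1353] k=[1 7 9 14 20 18]
t=8: x=[1.8154 6.3153 9.3863 14.2119 19.0825 18.6857] k=[1 2 12 14 19 15]
t=9: x=[1.1112 3.2484 10.7854 14.5029 17.9283 15.9362] k=[2 5 9 11 19 14]
t=10: x=[2.3645 5.0594 8.6645 11.9285 17.3433 15.0674] k=[4 4 7 9 19 12]
t=11: x=[3.8870 4.3604 6.8181 10.2117 16.7582 13.3278] k=[7 2 11 13 18 14]
t=12: x=[6.1039 3.9617 9.9340 13.4994 16.9196 14.9200] k=[6 1 8 9 13 12]
t=13: x=[5.1289 2.6927 7.0917 9.4836 12.4549 12.4417] k=[9 4 4 12 10 15]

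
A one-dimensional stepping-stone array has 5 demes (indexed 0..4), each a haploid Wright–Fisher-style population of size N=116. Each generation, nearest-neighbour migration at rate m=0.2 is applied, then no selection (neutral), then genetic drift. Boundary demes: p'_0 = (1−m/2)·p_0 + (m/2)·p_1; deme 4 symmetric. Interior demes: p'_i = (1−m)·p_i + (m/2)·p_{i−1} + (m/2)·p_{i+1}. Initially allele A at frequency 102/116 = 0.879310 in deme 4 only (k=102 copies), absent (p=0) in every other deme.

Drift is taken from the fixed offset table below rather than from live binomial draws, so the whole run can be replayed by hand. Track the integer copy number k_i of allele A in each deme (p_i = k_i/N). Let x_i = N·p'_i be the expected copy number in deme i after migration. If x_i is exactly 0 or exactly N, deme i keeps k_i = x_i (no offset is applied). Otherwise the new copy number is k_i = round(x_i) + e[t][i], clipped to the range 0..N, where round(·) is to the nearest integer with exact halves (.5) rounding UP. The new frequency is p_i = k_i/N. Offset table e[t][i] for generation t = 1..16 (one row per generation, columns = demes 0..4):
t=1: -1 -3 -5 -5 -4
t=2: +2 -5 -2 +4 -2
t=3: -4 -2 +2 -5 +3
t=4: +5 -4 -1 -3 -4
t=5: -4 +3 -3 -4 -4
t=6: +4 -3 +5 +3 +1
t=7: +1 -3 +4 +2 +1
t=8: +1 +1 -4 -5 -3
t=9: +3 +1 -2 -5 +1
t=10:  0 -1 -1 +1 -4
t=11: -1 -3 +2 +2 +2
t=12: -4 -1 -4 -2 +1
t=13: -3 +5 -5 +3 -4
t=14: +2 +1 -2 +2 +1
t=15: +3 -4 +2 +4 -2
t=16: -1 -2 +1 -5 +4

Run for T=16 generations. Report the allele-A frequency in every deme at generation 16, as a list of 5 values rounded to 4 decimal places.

[0.0603, 0.0259, 0.0948, 0.1810, 0.2845]

t=0: k=[0 0 0 0 102]
t=1: x=[0.0000 0.0000 0.0000 10.2000 91.8000] k=[0 0 0 5 88]
t=2: x=[0.0000 0.0000 0.5000 12.8000 79.7000] k=[0 0 0 17 78]
t=3: x=[0.0000 0.0000 1.7000 21.4000 71.9000] k=[0 0 4 16 75]
t=4: x=[0.0000 0.4000 4.8000 20.7000 69.1000] k=[0 0 4 18 65]
t=5: x=[0.0000 0.4000 5.0000 21.3000 60.3000] k=[0 3 2 17 56]
t=6: x=[0.3000 2.6000 3.6000 19.4000 52.1000] k=[4 0 9 22 53]
t=7: x=[3.6000 1.3000 9.4000 23.8000 49.9000] k=[5 0 13 26 51]
t=8: x=[4.5000 1.8000 13.0000 27.2000 48.5000] k=[6 3 9 22 46]
t=9: x=[5.7000 3.9000 9.7000 23.1000 43.6000] k=[9 5 8 18 45]
t=10: x=[8.6000 5.7000 8.7000 19.7000 42.3000] k=[9 5 8 21 38]
t=11: x=[8.6000 5.7000 9.0000 21.4000 36.3000] k=[8 3 11 23 38]
t=12: x=[7.5000 4.3000 11.4000 23.3000 36.5000] k=[4 3 7 21 38]
t=13: x=[3.9000 3.5000 8.0000 21.3000 36.3000] k=[1 9 3 24 32]
t=14: x=[1.8000 7.6000 5.7000 22.7000 31.2000] k=[4 9 4 25 32]
t=15: x=[4.5000 8.0000 6.6000 23.6000 31.3000] k=[8 4 9 28 29]
t=16: x=[7.6000 4.9000 10.4000 26.2000 28.9000] k=[7 3 11 21 33]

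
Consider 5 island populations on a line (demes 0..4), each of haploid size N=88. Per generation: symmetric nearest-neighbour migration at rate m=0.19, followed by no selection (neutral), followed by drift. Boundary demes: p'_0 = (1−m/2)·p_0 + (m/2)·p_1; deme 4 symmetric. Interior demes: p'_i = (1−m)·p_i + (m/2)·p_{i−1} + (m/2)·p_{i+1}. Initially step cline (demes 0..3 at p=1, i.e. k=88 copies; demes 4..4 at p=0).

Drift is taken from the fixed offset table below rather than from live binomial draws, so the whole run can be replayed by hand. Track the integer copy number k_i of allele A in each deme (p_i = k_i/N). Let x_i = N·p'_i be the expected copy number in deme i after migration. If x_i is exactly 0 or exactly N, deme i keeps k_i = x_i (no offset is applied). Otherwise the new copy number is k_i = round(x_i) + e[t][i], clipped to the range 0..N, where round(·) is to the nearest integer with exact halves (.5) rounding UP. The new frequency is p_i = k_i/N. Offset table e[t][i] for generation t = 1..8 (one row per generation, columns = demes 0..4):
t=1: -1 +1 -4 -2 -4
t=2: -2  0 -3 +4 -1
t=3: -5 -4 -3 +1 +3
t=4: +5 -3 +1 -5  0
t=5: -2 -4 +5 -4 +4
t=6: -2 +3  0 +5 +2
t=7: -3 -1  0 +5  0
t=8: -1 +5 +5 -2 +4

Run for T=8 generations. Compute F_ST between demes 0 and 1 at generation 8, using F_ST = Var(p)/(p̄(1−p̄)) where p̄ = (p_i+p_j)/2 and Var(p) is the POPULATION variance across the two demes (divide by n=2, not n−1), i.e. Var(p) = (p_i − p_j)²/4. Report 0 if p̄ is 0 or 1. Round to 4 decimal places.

t=0: k=[88 88 88 88 0]
t=1: x=[88.0000 88.0000 88.0000 79.6400 8.3600] k=[88 88 88 78 4]
t=2: x=[88.0000 88.0000 87.0500 71.9200 11.0300] k=[88 88 84 76 10]
t=3: x=[88.0000 87.6200 83.6200 70.4900 16.2700] k=[88 84 81 71 19]
t=4: x=[87.6200 84.0950 80.3350 67.0100 23.9400] k=[88 81 81 62 24]
t=5: x=[87.3350 81.6650 79.1950 60.1950 27.6100] k=[85 78 84 56 32]
t=6: x=[84.3350 79.2350 80.7700 56.3800 34.2800] k=[82 82 81 61 36]
t=7: x=[82.0000 81.9050 79.1950 60.5250 38.3750] k=[79 81 79 66 38]
t=8: x=[79.1900 80.6200 77.9550 64.5750 40.6600] k=[78 86 83 63 45]

0.0325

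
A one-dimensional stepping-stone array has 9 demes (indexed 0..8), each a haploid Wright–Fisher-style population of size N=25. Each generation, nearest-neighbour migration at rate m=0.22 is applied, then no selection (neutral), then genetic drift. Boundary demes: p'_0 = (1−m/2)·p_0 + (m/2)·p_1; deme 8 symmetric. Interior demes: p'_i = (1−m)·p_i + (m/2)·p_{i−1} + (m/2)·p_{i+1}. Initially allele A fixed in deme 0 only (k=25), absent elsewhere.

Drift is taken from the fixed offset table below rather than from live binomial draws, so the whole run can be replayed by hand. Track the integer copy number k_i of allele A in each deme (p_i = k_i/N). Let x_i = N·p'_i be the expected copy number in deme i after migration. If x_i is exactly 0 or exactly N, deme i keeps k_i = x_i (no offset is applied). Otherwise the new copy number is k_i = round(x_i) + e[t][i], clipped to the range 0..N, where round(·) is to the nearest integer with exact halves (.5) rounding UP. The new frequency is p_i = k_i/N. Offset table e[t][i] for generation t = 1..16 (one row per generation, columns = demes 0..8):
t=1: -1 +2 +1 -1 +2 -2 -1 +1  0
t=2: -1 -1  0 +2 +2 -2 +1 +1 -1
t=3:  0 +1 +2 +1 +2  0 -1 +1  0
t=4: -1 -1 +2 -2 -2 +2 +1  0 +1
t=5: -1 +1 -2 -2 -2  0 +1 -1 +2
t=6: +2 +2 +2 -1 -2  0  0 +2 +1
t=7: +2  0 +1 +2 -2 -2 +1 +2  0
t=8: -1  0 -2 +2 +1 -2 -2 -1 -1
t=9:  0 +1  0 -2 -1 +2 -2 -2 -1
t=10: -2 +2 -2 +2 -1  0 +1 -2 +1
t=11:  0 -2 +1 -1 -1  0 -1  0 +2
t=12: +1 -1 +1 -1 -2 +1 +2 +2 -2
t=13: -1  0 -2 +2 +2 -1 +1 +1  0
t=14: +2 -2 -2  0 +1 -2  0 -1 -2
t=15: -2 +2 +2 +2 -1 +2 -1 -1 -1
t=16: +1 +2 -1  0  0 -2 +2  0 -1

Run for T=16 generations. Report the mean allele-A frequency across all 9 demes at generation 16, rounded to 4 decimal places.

t=0: k=[25 0 0 0 0 0 0 0 0]
t=1: x=[22.2500 2.7500 0.0000 0.0000 0.0000 0.0000 0.0000 0.0000 0.0000] k=[21 5 0 0 0 0 0 0 0]
t=2: x=[19.2400 6.2100 0.5500 0.0000 0.0000 0.0000 0.0000 0.0000 0.0000] k=[18 5 1 0 0 0 0 0 0]
t=3: x=[16.5700 5.9900 1.3300 0.1100 0.0000 0.0000 0.0000 0.0000 0.0000] k=[17 7 3 1 0 0 0 0 0]
t=4: x=[15.9000 7.6600 3.2200 1.1100 0.1100 0.0000 0.0000 0.0000 0.0000] k=[15 7 5 0 0 0 0 0 0]
t=5: x=[14.1200 7.6600 4.6700 0.5500 0.0000 0.0000 0.0000 0.0000 0.0000] k=[13 9 3 0 0 0 0 0 0]
t=6: x=[12.5600 8.7800 3.3300 0.3300 0.0000 0.0000 0.0000 0.0000 0.0000] k=[15 11 5 0 0 0 0 0 0]
t=7: x=[14.5600 10.7800 5.1100 0.5500 0.0000 0.0000 0.0000 0.0000 0.0000] k=[17 11 6 3 0 0 0 0 0]
t=8: x=[16.3400 11.1100 6.2200 3.0000 0.3300 0.0000 0.0000 0.0000 0.0000] k=[15 11 4 5 1 0 0 0 0]
t=9: x=[14.5600 10.6700 4.8800 4.4500 1.3300 0.1100 0.0000 0.0000 0.0000] k=[15 12 5 2 0 2 0 0 0]
t=10: x=[14.6700 11.5600 5.4400 2.1100 0.4400 1.5600 0.2200 0.0000 0.0000] k=[13 14 3 4 0 2 1 0 0]
t=11: x=[13.1100 12.6800 4.3200 3.4500 0.6600 1.6700 1.0000 0.1100 0.0000] k=[13 11 5 2 0 2 0 0 0]
t=12: x=[12.7800 10.5600 5.3300 2.1100 0.4400 1.5600 0.2200 0.0000 0.0000] k=[14 10 6 1 0 3 2 0 0]
t=13: x=[13.5600 10.0000 5.8900 1.4400 0.4400 2.5600 1.8900 0.2200 0.0000] k=[13 10 4 3 2 2 3 1 0]
t=14: x=[12.6700 9.6700 4.5500 3.0000 2.1100 2.1100 2.6700 1.1100 0.1100] k=[15 8 3 3 3 0 3 0 0]
t=15: x=[14.2300 8.2200 3.5500 3.0000 2.6700 0.6600 2.3400 0.3300 0.0000] k=[12 10 6 5 2 3 1 0 0]
t=16: x=[11.7800 9.7800 6.3300 4.7800 2.4400 2.6700 1.1100 0.1100 0.0000] k=[13 12 5 5 2 1 3 0 0]

0.1822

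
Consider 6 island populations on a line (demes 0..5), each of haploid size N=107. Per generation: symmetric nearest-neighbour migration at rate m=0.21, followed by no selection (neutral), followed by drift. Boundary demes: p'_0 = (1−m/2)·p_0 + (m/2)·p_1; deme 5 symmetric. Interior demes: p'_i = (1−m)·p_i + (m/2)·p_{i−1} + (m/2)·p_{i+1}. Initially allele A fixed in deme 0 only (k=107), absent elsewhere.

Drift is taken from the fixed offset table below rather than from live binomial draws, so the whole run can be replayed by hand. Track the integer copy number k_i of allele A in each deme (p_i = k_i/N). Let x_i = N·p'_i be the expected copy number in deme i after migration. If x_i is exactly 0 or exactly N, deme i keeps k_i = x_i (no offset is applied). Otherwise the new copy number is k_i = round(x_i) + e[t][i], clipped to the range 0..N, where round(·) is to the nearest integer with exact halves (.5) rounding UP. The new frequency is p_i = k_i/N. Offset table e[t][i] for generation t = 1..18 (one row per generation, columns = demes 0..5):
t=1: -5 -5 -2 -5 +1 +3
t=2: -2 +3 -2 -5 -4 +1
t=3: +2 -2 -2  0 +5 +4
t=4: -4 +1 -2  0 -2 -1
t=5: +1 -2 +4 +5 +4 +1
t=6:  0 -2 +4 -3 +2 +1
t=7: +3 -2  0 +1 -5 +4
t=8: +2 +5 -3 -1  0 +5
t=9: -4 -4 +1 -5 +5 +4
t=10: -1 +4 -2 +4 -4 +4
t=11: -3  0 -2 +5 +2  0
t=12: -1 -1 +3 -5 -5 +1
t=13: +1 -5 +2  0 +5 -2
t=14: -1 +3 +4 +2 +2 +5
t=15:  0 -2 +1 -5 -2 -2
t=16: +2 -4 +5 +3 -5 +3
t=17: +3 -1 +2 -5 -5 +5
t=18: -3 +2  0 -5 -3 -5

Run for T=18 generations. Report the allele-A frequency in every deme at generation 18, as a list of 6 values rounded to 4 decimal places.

[0.3271, 0.2710, 0.2243, 0.0187, 0.0000, 0.0561]

t=0: k=[107 0 0 0 0 0]
t=1: x=[95.7650 11.2350 0.0000 0.0000 0.0000 0.0000] k=[91 6 0 0 0 0]
t=2: x=[82.0750 14.2950 0.6300 0.0000 0.0000 0.0000] k=[80 17 0 0 0 0]
t=3: x=[73.3850 21.8300 1.7850 0.0000 0.0000 0.0000] k=[75 20 0 0 0 0]
t=4: x=[69.2250 23.6750 2.1000 0.0000 0.0000 0.0000] k=[65 25 0 0 0 0]
t=5: x=[60.8000 26.5750 2.6250 0.0000 0.0000 0.0000] k=[62 25 7 0 0 0]
t=6: x=[58.1150 26.9950 8.1550 0.7350 0.0000 0.0000] k=[58 25 12 0 0 0]
t=7: x=[54.5350 27.1000 12.1050 1.2600 0.0000 0.0000] k=[58 25 12 2 0 0]
t=8: x=[54.5350 27.1000 12.3150 2.8400 0.2100 0.0000] k=[57 32 9 2 0 0]
t=9: x=[54.3750 32.2100 10.6800 2.5250 0.2100 0.0000] k=[50 28 12 0 5 0]
t=10: x=[47.6900 28.6300 12.4200 1.7850 3.9500 0.5250] k=[47 33 10 6 0 5]
t=11: x=[45.5300 32.0550 11.9950 5.7900 1.1550 4.4750] k=[43 32 10 11 3 4]
t=12: x=[41.8450 30.8450 12.4150 10.0550 3.9450 3.8950] k=[41 30 15 5 0 5]
t=13: x=[39.8450 29.5800 15.5250 5.5250 1.0500 4.4750] k=[41 25 18 6 6 2]
t=14: x=[39.3200 25.9450 17.4750 7.2600 5.5800 2.4200] k=[38 29 21 9 8 7]
t=15: x=[37.0550 29.1050 20.5800 10.1550 8.0000 7.1050] k=[37 27 22 5 6 5]
t=16: x=[35.9500 27.5250 20.7400 6.8900 5.7900 5.1050] k=[38 24 26 10 1 8]
t=17: x=[36.5300 25.6800 24.1100 10.7350 2.6800 7.2650] k=[40 25 26 6 0 12]
t=18: x=[38.4250 26.6800 23.7950 7.4700 1.8900 10.7400] k=[35 29 24 2 0 6]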